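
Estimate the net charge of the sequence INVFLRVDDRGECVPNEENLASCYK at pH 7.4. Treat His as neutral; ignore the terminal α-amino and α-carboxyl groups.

Near pH 7.4, K and R contribute +1 each, D and E contribute −1 each, and every other side chain (His included, as stated) is uncharged.
Positive (K, R): R6, R10, K25 → +3.
Negative (D, E): D8, D9, E12, E17, E18 → −5.
Net charge = (+3) + (−5) = −2.

-2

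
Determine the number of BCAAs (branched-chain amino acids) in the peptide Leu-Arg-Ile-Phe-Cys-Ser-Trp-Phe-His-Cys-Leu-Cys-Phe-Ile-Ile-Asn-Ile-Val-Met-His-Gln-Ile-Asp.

V, L, and I make up the branched-chain aliphatic group.
Matching residues: Leu1, Ile3, Leu11, Ile14, Ile15, Ile17, Val18, Ile22.

8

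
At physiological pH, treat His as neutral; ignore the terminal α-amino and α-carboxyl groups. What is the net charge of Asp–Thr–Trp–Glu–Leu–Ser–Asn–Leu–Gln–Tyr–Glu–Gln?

The side chains ionized at physiological pH are Lys/Arg (+1) and Asp/Glu (−1); with His treated as neutral, nothing else contributes.
Positive (K, R): none → +0.
Negative (D, E): Asp1, Glu4, Glu11 → −3.
Net charge = (+0) + (−3) = −3.

-3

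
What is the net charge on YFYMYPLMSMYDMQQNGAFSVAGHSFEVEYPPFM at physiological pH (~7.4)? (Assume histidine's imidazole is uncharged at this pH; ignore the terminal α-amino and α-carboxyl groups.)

The side chains ionized at physiological pH are Lys/Arg (+1) and Asp/Glu (−1); with His treated as neutral, nothing else contributes.
Positive (K, R): none → +0.
Negative (D, E): D12, E27, E29 → −3.
Net charge = (+0) + (−3) = −3.

-3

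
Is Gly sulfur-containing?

No

Only Cys (C) and Met (M) have a sulfur atom in the side chain.
Glycine is not in this group.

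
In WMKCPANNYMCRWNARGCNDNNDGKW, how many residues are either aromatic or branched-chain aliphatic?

Aromatic: F, W, Y. Branched-chain aliphatic: I, L, V.
Aromatic residues here: W1, Y9, W13, W26 (4).
Branched-chain aliphatic residues here: none (0).
The two groups share no amino acid, so total = 4 + 0 = 4.

4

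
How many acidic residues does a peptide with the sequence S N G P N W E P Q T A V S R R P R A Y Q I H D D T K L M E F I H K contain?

The acidic residues are Asp (D) and Glu (E), whose side chains end in a carboxylate group.
Matching residues: E7, D23, D24, E29.

4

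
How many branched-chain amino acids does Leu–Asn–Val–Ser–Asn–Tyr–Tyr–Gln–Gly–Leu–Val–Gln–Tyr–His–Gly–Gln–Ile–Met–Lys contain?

V, L, and I make up the branched-chain aliphatic group.
Matching residues: Leu1, Val3, Leu10, Val11, Ile17.

5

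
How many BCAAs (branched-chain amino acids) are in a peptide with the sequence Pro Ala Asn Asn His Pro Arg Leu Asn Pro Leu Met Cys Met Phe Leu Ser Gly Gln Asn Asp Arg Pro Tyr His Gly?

3

Valine (V), leucine (L), and isoleucine (I) are the branched-chain amino acids.
Matching residues: Leu8, Leu11, Leu16.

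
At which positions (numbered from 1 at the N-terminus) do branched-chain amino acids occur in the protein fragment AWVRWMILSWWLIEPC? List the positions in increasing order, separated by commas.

The BCAAs are Val, Leu, and Ile — aliphatic side chains with a branch point.
Matching residues: V3, I7, L8, L12, I13.

3, 7, 8, 12, 13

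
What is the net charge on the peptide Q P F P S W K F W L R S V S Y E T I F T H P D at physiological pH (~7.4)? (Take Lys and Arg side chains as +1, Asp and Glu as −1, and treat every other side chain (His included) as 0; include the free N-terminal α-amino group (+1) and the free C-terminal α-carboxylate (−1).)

Positive (K, R): K7, R11 → +2.
Negative (D, E): E16, D23 → −2.
The N-terminus (+1) and C-terminus (−1) cancel.
Net charge = (+2) + (−2) = 0.

0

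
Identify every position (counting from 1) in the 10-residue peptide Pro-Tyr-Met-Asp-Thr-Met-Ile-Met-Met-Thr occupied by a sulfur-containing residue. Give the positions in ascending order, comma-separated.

Cysteine (C, thiol) and methionine (M, thioether) are the two sulfur-containing amino acids.
Matching residues: Met3, Met6, Met8, Met9.

3, 6, 8, 9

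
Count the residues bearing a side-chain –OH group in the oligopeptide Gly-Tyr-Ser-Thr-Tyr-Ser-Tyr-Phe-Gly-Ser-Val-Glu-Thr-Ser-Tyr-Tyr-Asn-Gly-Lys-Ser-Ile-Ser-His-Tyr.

14

The –OH-bearing residues are Ser, Thr (aliphatic alcohols), and Tyr (phenol).
Matching residues: Tyr2, Ser3, Thr4, Tyr5, Ser6, Tyr7, Ser10, Thr13, Ser14, Tyr15, Tyr16, Ser20, Ser22, Tyr24.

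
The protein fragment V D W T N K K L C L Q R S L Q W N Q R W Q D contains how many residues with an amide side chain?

Asparagine (N) and glutamine (Q) have uncharged amide side chains.
Matching residues: N5, Q11, Q15, N17, Q18, Q21.

6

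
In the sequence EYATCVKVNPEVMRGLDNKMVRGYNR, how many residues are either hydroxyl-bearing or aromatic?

3

Hydroxyl-bearing: S, T, Y. Aromatic: F, W, Y.
Hydroxyl-bearing residues here: Y2, T4, Y24 (3).
Aromatic residues here: Y2, Y24 (2).
Y is in both groups, so the 2 Y residues must not be double-counted.
Total = 3 + 2 − 2 = 3.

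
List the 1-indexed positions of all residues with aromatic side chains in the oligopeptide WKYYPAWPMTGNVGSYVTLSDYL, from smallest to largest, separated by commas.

1, 3, 4, 7, 16, 22

Phenylalanine (F), tryptophan (W), and tyrosine (Y) have aromatic ring side chains.
Matching residues: W1, Y3, Y4, W7, Y16, Y22.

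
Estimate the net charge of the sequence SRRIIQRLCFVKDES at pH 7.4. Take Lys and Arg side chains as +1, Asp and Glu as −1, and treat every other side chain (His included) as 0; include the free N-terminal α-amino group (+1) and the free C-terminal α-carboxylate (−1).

Positive (K, R): R2, R3, R7, K12 → +4.
Negative (D, E): D13, E14 → −2.
The N-terminus (+1) and C-terminus (−1) cancel.
Net charge = (+4) + (−2) = +2.

+2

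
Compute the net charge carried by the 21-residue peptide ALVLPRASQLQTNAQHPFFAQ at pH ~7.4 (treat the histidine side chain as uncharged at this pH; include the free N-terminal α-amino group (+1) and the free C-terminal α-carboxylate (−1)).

+1

Near pH 7.4, K and R contribute +1 each, D and E contribute −1 each, and every other side chain (His included, as stated) is uncharged.
Positive (K, R): R6 → +1.
Negative (D, E): none → −0.
The N-terminus (+1) and C-terminus (−1) cancel.
Net charge = (+1) + (−0) = +1.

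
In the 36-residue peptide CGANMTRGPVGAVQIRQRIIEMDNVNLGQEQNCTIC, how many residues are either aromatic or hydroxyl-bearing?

Aromatic: F, W, Y. Hydroxyl-bearing: S, T, Y.
Aromatic residues here: none (0).
Hydroxyl-bearing residues here: T6, T34 (2).
(Y belongs to both groups, but none appear in this sequence.) Total = 0 + 2 = 2.

2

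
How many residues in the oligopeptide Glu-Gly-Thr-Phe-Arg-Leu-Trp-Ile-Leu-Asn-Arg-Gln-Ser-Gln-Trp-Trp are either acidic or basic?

3

Acidic: D, E. Basic: H, K, R.
Acidic residues here: Glu1 (1).
Basic residues here: Arg5, Arg11 (2).
The two groups share no amino acid, so total = 1 + 2 = 3.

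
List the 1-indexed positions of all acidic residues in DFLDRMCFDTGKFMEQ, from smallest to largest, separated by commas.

Only D (aspartate) and E (glutamate) carry a side-chain carboxylic acid.
Matching residues: D1, D4, D9, E15.

1, 4, 9, 15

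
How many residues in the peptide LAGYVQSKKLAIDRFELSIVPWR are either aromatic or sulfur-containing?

3

Aromatic: F, W, Y. Sulfur-containing: C, M.
Aromatic residues here: Y4, F15, W22 (3).
Sulfur-containing residues here: none (0).
The two groups share no amino acid, so total = 3 + 0 = 3.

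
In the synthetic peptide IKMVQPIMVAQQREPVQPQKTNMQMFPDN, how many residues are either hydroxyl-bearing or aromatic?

Hydroxyl-bearing: S, T, Y. Aromatic: F, W, Y.
Hydroxyl-bearing residues here: T21 (1).
Aromatic residues here: F26 (1).
(Y belongs to both groups, but none appear in this sequence.) Total = 1 + 1 = 2.

2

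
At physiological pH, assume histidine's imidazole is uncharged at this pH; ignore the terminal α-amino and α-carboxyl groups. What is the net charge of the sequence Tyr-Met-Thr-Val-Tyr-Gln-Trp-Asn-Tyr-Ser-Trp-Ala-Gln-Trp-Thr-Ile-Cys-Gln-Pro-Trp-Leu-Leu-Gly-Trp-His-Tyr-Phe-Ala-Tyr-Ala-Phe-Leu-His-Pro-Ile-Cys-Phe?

0

The side chains ionized at physiological pH are Lys/Arg (+1) and Asp/Glu (−1); with His treated as neutral, nothing else contributes.
Positive (K, R): none → +0.
Negative (D, E): none → −0.
Net charge = (+0) + (−0) = 0.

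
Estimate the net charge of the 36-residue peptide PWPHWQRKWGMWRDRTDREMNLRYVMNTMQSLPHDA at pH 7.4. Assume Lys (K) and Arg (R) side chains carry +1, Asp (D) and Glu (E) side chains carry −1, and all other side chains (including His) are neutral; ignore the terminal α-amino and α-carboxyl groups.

+2

Positive (K, R): R7, K8, R13, R15, R18, R23 → +6.
Negative (D, E): D14, D17, E19, D35 → −4.
Net charge = (+6) + (−4) = +2.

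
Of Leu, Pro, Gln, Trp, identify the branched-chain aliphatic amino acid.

V, L, and I make up the branched-chain aliphatic group.
Of the listed options, only Leu belongs to this group.

Leu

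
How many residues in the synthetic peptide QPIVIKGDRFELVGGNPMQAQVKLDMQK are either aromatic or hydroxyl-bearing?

1

Aromatic: F, W, Y. Hydroxyl-bearing: S, T, Y.
Aromatic residues here: F10 (1).
Hydroxyl-bearing residues here: none (0).
(Y belongs to both groups, but none appear in this sequence.) Total = 1 + 0 = 1.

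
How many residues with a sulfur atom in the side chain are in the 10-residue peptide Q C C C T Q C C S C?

Cysteine (C, thiol) and methionine (M, thioether) are the two sulfur-containing amino acids.
Matching residues: C2, C3, C4, C7, C8, C10.

6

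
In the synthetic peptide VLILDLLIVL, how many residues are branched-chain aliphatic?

9

Valine (V), leucine (L), and isoleucine (I) are the branched-chain amino acids.
Matching residues: V1, L2, I3, L4, L6, L7, I8, V9, L10.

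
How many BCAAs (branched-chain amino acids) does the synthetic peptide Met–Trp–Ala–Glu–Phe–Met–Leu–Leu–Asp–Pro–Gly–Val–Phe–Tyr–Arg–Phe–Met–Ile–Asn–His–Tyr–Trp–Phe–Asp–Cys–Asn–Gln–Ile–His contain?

The BCAAs are Val, Leu, and Ile — aliphatic side chains with a branch point.
Matching residues: Leu7, Leu8, Val12, Ile18, Ile28.

5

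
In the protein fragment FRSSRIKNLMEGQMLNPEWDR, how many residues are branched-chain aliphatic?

3

V, L, and I make up the branched-chain aliphatic group.
Matching residues: I6, L9, L15.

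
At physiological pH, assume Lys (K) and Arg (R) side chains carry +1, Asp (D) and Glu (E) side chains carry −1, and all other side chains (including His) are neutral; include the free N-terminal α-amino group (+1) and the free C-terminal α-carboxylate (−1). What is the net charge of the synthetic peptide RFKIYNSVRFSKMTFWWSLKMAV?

Positive (K, R): R1, K3, R9, K12, K20 → +5.
Negative (D, E): none → −0.
The N-terminus (+1) and C-terminus (−1) cancel.
Net charge = (+5) + (−0) = +5.

+5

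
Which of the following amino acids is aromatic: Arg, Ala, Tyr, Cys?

The aromatic amino acids are Phe (F, benzyl), Trp (W, indole), and Tyr (Y, phenol).
Of the listed options, only Tyr belongs to this group.

Tyr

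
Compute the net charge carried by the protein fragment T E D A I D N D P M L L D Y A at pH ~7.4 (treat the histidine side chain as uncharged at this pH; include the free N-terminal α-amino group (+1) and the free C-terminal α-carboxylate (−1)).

-5

At pH ~7.4 the Lys and Arg side chains are protonated (+1), the Asp and Glu side chains are deprotonated (−1), and with His taken as neutral all other side chains carry no charge.
Positive (K, R): none → +0.
Negative (D, E): E2, D3, D6, D8, D13 → −5.
The N-terminus (+1) and C-terminus (−1) cancel.
Net charge = (+0) + (−5) = −5.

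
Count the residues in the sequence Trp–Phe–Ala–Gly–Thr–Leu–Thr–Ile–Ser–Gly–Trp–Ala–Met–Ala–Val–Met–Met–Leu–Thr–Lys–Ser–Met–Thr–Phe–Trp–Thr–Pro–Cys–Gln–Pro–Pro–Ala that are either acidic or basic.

1

Acidic: D, E. Basic: H, K, R.
Acidic residues here: none (0).
Basic residues here: Lys20 (1).
The two groups share no amino acid, so total = 0 + 1 = 1.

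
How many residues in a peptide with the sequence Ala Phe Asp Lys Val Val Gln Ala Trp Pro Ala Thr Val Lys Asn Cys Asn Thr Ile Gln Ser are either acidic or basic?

3

Acidic: D, E. Basic: H, K, R.
Acidic residues here: Asp3 (1).
Basic residues here: Lys4, Lys14 (2).
The two groups share no amino acid, so total = 1 + 2 = 3.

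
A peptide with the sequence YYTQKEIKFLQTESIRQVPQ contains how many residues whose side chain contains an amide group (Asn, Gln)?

4

Matching residues: Q4, Q11, Q17, Q20.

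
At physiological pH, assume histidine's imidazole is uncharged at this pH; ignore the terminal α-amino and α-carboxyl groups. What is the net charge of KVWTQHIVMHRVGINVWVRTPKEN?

Near pH 7.4, K and R contribute +1 each, D and E contribute −1 each, and every other side chain (His included, as stated) is uncharged.
Positive (K, R): K1, R11, R19, K22 → +4.
Negative (D, E): E23 → −1.
Net charge = (+4) + (−1) = +3.

+3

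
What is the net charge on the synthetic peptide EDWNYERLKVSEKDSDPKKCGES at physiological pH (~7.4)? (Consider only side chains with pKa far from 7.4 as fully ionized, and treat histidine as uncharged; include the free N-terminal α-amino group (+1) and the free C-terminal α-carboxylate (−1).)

The side chains ionized at physiological pH are Lys/Arg (+1) and Asp/Glu (−1); with His treated as neutral, nothing else contributes.
Positive (K, R): R7, K9, K13, K18, K19 → +5.
Negative (D, E): E1, D2, E6, E12, D14, D16, E22 → −7.
The N-terminus (+1) and C-terminus (−1) cancel.
Net charge = (+5) + (−7) = −2.

-2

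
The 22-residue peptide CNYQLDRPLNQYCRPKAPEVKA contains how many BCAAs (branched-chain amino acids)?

V, L, and I make up the branched-chain aliphatic group.
Matching residues: L5, L9, V20.

3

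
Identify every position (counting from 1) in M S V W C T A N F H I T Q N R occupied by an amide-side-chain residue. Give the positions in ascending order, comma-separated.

Asparagine (N) and glutamine (Q) have uncharged amide side chains.
Matching residues: N8, Q13, N14.

8, 13, 14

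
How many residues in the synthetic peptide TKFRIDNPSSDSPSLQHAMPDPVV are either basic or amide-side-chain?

Basic: H, K, R. Amide-side-chain: N, Q.
Basic residues here: K2, R4, H17 (3).
Amide-side-chain residues here: N7, Q16 (2).
The two groups share no amino acid, so total = 3 + 2 = 5.

5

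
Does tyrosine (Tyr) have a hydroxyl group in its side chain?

Serine (S), threonine (T), and tyrosine (Y) each carry a hydroxyl group on the side chain.
Tyrosine is in this group.

Yes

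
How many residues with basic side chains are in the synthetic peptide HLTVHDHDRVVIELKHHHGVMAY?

8

Lysine (K), arginine (R), and histidine (H) have basic, nitrogen-containing side chains.
Matching residues: H1, H5, H7, R9, K15, H16, H17, H18.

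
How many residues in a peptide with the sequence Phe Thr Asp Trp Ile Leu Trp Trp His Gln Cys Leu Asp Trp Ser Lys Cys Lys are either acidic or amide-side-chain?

Acidic: D, E. Amide-side-chain: N, Q.
Acidic residues here: Asp3, Asp13 (2).
Amide-side-chain residues here: Gln10 (1).
The two groups share no amino acid, so total = 2 + 1 = 3.

3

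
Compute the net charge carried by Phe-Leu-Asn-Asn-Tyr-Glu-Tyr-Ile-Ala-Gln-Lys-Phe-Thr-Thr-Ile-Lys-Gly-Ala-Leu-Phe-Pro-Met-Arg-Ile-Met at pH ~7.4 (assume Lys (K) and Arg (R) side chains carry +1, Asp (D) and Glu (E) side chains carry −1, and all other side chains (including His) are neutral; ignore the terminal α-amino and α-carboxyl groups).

Positive (K, R): Lys11, Lys16, Arg23 → +3.
Negative (D, E): Glu6 → −1.
Net charge = (+3) + (−1) = +2.

+2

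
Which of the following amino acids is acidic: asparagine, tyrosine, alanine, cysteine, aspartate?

aspartate

The acidic residues are Asp (D) and Glu (E), whose side chains end in a carboxylate group.
Of the listed options, only aspartate belongs to this group.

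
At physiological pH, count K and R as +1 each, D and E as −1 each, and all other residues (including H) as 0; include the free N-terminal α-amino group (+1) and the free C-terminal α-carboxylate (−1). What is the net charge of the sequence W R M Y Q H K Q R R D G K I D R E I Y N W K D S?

Positive (K, R): R2, K7, R9, R10, K13, R16, K22 → +7.
Negative (D, E): D11, D15, E17, D23 → −4.
The N-terminus (+1) and C-terminus (−1) cancel.
Net charge = (+7) + (−4) = +3.

+3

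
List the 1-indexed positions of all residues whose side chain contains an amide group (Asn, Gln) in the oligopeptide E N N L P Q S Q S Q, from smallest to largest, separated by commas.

Matching residues: N2, N3, Q6, Q8, Q10.

2, 3, 6, 8, 10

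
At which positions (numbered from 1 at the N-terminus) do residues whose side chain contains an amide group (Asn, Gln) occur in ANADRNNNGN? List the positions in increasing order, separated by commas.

2, 6, 7, 8, 10

Matching residues: N2, N6, N7, N8, N10.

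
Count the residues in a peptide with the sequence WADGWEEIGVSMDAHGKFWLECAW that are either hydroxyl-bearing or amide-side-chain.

1

Hydroxyl-bearing: S, T, Y. Amide-side-chain: N, Q.
Hydroxyl-bearing residues here: S11 (1).
Amide-side-chain residues here: none (0).
The two groups share no amino acid, so total = 1 + 0 = 1.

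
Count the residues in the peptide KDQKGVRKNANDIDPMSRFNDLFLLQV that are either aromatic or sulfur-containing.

Aromatic: F, W, Y. Sulfur-containing: C, M.
Aromatic residues here: F19, F23 (2).
Sulfur-containing residues here: M16 (1).
The two groups share no amino acid, so total = 2 + 1 = 3.

3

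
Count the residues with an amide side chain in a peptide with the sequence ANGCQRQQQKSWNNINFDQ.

9

Only N (asparagine) and Q (glutamine) carry a side-chain carboxamide.
Matching residues: N2, Q5, Q7, Q8, Q9, N13, N14, N16, Q19.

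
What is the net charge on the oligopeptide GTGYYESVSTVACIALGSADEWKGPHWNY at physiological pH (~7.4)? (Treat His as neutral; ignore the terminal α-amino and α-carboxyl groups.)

-2

At pH ~7.4 the Lys and Arg side chains are protonated (+1), the Asp and Glu side chains are deprotonated (−1), and with His taken as neutral all other side chains carry no charge.
Positive (K, R): K23 → +1.
Negative (D, E): E6, D20, E21 → −3.
Net charge = (+1) + (−3) = −2.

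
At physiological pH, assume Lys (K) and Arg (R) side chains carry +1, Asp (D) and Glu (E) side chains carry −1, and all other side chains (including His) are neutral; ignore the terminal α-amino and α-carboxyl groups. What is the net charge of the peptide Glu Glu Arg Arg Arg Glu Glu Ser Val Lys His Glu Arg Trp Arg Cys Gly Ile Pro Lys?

Positive (K, R): Arg3, Arg4, Arg5, Lys10, Arg13, Arg15, Lys20 → +7.
Negative (D, E): Glu1, Glu2, Glu6, Glu7, Glu12 → −5.
Net charge = (+7) + (−5) = +2.

+2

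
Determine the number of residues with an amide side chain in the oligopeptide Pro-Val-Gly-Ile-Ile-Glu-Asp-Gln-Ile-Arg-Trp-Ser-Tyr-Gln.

2

The amide-side-chain residues are Asn (N) and Gln (Q).
Matching residues: Gln8, Gln14.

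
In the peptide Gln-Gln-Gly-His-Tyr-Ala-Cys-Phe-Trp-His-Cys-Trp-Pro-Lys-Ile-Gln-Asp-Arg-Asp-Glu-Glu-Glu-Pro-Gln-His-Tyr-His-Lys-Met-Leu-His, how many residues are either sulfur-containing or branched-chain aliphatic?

Sulfur-containing: C, M. Branched-chain aliphatic: I, L, V.
Sulfur-containing residues here: Cys7, Cys11, Met29 (3).
Branched-chain aliphatic residues here: Ile15, Leu30 (2).
The two groups share no amino acid, so total = 3 + 2 = 5.

5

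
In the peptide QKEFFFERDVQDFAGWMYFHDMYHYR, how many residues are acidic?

5

Only D (aspartate) and E (glutamate) carry a side-chain carboxylic acid.
Matching residues: E3, E7, D9, D12, D21.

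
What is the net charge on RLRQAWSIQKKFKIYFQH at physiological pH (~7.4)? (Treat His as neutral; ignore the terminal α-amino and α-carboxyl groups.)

The side chains ionized at physiological pH are Lys/Arg (+1) and Asp/Glu (−1); with His treated as neutral, nothing else contributes.
Positive (K, R): R1, R3, K10, K11, K13 → +5.
Negative (D, E): none → −0.
Net charge = (+5) + (−0) = +5.

+5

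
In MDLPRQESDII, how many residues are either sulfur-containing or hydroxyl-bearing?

Sulfur-containing: C, M. Hydroxyl-bearing: S, T, Y.
Sulfur-containing residues here: M1 (1).
Hydroxyl-bearing residues here: S8 (1).
The two groups share no amino acid, so total = 1 + 1 = 2.

2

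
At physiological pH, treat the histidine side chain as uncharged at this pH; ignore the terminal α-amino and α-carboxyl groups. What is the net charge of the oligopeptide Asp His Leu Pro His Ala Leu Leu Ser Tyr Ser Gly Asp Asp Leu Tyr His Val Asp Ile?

The side chains ionized at physiological pH are Lys/Arg (+1) and Asp/Glu (−1); with His treated as neutral, nothing else contributes.
Positive (K, R): none → +0.
Negative (D, E): Asp1, Asp13, Asp14, Asp19 → −4.
Net charge = (+0) + (−4) = −4.

-4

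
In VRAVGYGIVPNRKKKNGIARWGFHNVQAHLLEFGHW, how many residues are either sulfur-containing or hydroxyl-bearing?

Sulfur-containing: C, M. Hydroxyl-bearing: S, T, Y.
Sulfur-containing residues here: none (0).
Hydroxyl-bearing residues here: Y6 (1).
The two groups share no amino acid, so total = 0 + 1 = 1.

1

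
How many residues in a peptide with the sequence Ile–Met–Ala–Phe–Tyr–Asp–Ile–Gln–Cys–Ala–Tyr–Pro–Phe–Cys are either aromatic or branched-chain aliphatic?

6

Aromatic: F, W, Y. Branched-chain aliphatic: I, L, V.
Aromatic residues here: Phe4, Tyr5, Tyr11, Phe13 (4).
Branched-chain aliphatic residues here: Ile1, Ile7 (2).
The two groups share no amino acid, so total = 4 + 2 = 6.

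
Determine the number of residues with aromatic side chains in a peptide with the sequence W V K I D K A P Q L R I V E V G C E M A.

1

The aromatic amino acids are Phe (F, benzyl), Trp (W, indole), and Tyr (Y, phenol).
Matching residues: W1.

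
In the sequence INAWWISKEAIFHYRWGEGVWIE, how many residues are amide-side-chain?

Only N (asparagine) and Q (glutamine) carry a side-chain carboxamide.
Matching residues: N2.

1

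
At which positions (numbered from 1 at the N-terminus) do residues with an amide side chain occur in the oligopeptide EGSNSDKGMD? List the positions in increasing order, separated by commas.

4

The amide-side-chain residues are Asn (N) and Gln (Q).
Matching residues: N4.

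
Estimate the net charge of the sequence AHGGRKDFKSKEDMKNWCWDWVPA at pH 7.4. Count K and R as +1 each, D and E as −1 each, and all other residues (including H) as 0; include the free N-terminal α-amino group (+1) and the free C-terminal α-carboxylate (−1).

+1

Positive (K, R): R5, K6, K9, K11, K15 → +5.
Negative (D, E): D7, E12, D13, D20 → −4.
The N-terminus (+1) and C-terminus (−1) cancel.
Net charge = (+5) + (−4) = +1.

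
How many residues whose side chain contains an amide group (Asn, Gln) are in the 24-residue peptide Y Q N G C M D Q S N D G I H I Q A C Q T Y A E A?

Matching residues: Q2, N3, Q8, N10, Q16, Q19.

6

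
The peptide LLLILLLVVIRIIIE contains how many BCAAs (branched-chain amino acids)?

The BCAAs are Val, Leu, and Ile — aliphatic side chains with a branch point.
Matching residues: L1, L2, L3, I4, L5, L6, L7, V8, V9, I10, I12, I13, I14.

13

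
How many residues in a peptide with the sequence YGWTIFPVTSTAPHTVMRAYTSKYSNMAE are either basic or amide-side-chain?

Basic: H, K, R. Amide-side-chain: N, Q.
Basic residues here: H14, R18, K23 (3).
Amide-side-chain residues here: N26 (1).
The two groups share no amino acid, so total = 3 + 1 = 4.

4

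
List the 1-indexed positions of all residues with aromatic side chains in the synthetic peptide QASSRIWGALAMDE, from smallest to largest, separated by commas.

Phenylalanine (F), tryptophan (W), and tyrosine (Y) have aromatic ring side chains.
Matching residues: W7.

7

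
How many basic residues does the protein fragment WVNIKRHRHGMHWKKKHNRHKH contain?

K, R, and H are the three residues with basic side chains (ε-amine, guanidinium, and imidazole respectively).
Matching residues: K5, R6, H7, R8, H9, H12, K14, K15, K16, H17, R19, H20, K21, H22.

14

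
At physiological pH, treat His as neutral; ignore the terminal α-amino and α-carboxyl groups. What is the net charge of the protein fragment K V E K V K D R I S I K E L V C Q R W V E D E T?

Near pH 7.4, K and R contribute +1 each, D and E contribute −1 each, and every other side chain (His included, as stated) is uncharged.
Positive (K, R): K1, K4, K6, R8, K12, R18 → +6.
Negative (D, E): E3, D7, E13, E21, D22, E23 → −6.
Net charge = (+6) + (−6) = 0.

0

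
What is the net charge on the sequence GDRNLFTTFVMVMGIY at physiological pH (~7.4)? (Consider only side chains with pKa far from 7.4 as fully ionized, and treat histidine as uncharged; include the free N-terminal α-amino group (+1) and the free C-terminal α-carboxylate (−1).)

The side chains ionized at physiological pH are Lys/Arg (+1) and Asp/Glu (−1); with His treated as neutral, nothing else contributes.
Positive (K, R): R3 → +1.
Negative (D, E): D2 → −1.
The N-terminus (+1) and C-terminus (−1) cancel.
Net charge = (+1) + (−1) = 0.

0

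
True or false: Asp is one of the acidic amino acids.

The acidic residues are Asp (D) and Glu (E), whose side chains end in a carboxylate group.
Aspartate is in this group.

True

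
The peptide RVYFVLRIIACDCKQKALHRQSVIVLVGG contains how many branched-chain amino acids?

V, L, and I make up the branched-chain aliphatic group.
Matching residues: V2, V5, L6, I8, I9, L18, V23, I24, V25, L26, V27.

11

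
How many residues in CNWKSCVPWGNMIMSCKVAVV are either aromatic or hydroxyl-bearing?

Aromatic: F, W, Y. Hydroxyl-bearing: S, T, Y.
Aromatic residues here: W3, W9 (2).
Hydroxyl-bearing residues here: S5, S15 (2).
(Y belongs to both groups, but none appear in this sequence.) Total = 2 + 2 = 4.

4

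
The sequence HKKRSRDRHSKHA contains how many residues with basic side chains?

K, R, and H are the three residues with basic side chains (ε-amine, guanidinium, and imidazole respectively).
Matching residues: H1, K2, K3, R4, R6, R8, H9, K11, H12.

9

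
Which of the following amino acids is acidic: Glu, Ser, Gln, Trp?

Glu

Aspartate (D) and glutamate (E) have carboxylic-acid side chains and are the acidic amino acids.
Of the listed options, only Glu belongs to this group.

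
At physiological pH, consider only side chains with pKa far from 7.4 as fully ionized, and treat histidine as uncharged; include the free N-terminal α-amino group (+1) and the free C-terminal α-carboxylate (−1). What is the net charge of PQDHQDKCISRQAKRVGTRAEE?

+1

Near pH 7.4, K and R contribute +1 each, D and E contribute −1 each, and every other side chain (His included, as stated) is uncharged.
Positive (K, R): K7, R11, K14, R15, R19 → +5.
Negative (D, E): D3, D6, E21, E22 → −4.
The N-terminus (+1) and C-terminus (−1) cancel.
Net charge = (+5) + (−4) = +1.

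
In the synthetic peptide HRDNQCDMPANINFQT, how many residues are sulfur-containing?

Only Cys (C) and Met (M) have a sulfur atom in the side chain.
Matching residues: C6, M8.

2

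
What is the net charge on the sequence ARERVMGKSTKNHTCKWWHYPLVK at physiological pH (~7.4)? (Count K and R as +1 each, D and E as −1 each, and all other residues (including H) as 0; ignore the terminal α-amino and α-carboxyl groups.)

Positive (K, R): R2, R4, K8, K11, K16, K24 → +6.
Negative (D, E): E3 → −1.
Net charge = (+6) + (−1) = +5.

+5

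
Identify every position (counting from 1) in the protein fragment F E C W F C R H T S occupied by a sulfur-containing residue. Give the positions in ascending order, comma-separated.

3, 6

Matching residues: C3, C6.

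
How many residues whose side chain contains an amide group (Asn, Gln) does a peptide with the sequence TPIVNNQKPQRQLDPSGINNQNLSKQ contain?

Matching residues: N5, N6, Q7, Q10, Q12, N19, N20, Q21, N22, Q26.

10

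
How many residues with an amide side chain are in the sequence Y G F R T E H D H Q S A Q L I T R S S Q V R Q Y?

The amide-side-chain residues are Asn (N) and Gln (Q).
Matching residues: Q10, Q13, Q20, Q23.

4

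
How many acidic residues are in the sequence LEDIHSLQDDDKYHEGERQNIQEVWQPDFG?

Only D (aspartate) and E (glutamate) carry a side-chain carboxylic acid.
Matching residues: E2, D3, D9, D10, D11, E15, E17, E23, D28.

9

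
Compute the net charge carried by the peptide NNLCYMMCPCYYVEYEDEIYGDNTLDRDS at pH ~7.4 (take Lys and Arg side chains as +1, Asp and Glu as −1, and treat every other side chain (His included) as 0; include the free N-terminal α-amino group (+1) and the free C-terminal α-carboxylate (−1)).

-6

Positive (K, R): R27 → +1.
Negative (D, E): E14, E16, D17, E18, D22, D26, D28 → −7.
The N-terminus (+1) and C-terminus (−1) cancel.
Net charge = (+1) + (−7) = −6.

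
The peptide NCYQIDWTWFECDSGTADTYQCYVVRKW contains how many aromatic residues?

Phenylalanine (F), tryptophan (W), and tyrosine (Y) have aromatic ring side chains.
Matching residues: Y3, W7, W9, F10, Y20, Y23, W28.

7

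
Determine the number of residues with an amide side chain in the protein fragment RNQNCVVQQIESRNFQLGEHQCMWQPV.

The amide-side-chain residues are Asn (N) and Gln (Q).
Matching residues: N2, Q3, N4, Q8, Q9, N14, Q16, Q21, Q25.

9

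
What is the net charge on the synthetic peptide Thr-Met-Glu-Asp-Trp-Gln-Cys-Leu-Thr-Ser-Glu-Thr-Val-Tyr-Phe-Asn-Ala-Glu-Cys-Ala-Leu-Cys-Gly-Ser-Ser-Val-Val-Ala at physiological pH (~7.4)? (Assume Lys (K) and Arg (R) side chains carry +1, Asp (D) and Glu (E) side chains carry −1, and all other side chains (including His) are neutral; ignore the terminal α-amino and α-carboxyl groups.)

Positive (K, R): none → +0.
Negative (D, E): Glu3, Asp4, Glu11, Glu18 → −4.
Net charge = (+0) + (−4) = −4.

-4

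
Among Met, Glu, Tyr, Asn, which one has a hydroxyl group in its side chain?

The –OH-bearing residues are Ser, Thr (aliphatic alcohols), and Tyr (phenol).
Of the listed options, only Tyr belongs to this group.

Tyr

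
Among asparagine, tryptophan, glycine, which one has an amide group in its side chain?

Asparagine (N) and glutamine (Q) have uncharged amide side chains.
Of the listed options, only asparagine belongs to this group.

asparagine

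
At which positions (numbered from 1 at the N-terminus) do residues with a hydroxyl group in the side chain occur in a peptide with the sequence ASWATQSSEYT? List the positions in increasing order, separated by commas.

The –OH-bearing residues are Ser, Thr (aliphatic alcohols), and Tyr (phenol).
Matching residues: S2, T5, S7, S8, Y10, T11.

2, 5, 7, 8, 10, 11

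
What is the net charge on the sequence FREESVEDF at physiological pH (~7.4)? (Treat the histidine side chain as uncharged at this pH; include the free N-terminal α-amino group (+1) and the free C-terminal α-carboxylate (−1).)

The side chains ionized at physiological pH are Lys/Arg (+1) and Asp/Glu (−1); with His treated as neutral, nothing else contributes.
Positive (K, R): R2 → +1.
Negative (D, E): E3, E4, E7, D8 → −4.
The N-terminus (+1) and C-terminus (−1) cancel.
Net charge = (+1) + (−4) = −3.

-3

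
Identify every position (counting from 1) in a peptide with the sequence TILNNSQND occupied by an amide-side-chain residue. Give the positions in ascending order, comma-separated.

4, 5, 7, 8

Only N (asparagine) and Q (glutamine) carry a side-chain carboxamide.
Matching residues: N4, N5, Q7, N8.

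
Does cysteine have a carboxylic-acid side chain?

Only D (aspartate) and E (glutamate) carry a side-chain carboxylic acid.
Cysteine is not in this group.

No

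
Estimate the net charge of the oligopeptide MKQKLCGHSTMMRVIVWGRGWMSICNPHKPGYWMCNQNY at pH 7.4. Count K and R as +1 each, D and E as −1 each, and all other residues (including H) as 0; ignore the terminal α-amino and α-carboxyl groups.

Positive (K, R): K2, K4, R13, R19, K29 → +5.
Negative (D, E): none → −0.
Net charge = (+5) + (−0) = +5.

+5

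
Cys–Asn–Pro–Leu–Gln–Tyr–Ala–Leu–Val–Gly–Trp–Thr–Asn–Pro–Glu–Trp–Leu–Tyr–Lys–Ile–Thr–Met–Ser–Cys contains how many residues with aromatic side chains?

4

The aromatic amino acids are Phe (F, benzyl), Trp (W, indole), and Tyr (Y, phenol).
Matching residues: Tyr6, Trp11, Trp16, Tyr18.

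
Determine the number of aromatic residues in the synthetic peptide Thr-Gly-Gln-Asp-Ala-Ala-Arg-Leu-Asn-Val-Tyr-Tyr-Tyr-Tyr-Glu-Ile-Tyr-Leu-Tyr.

6

The aromatic amino acids are Phe (F, benzyl), Trp (W, indole), and Tyr (Y, phenol).
Matching residues: Tyr11, Tyr12, Tyr13, Tyr14, Tyr17, Tyr19.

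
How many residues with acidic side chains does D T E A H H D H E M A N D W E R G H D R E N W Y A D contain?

Only D (aspartate) and E (glutamate) carry a side-chain carboxylic acid.
Matching residues: D1, E3, D7, E9, D13, E15, D19, E21, D26.

9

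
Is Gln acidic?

The acidic residues are Asp (D) and Glu (E), whose side chains end in a carboxylate group.
Glutamine is not in this group.

No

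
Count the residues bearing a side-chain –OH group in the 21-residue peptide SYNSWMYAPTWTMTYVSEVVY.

10

Serine (S), threonine (T), and tyrosine (Y) each carry a hydroxyl group on the side chain.
Matching residues: S1, Y2, S4, Y7, T10, T12, T14, Y15, S17, Y21.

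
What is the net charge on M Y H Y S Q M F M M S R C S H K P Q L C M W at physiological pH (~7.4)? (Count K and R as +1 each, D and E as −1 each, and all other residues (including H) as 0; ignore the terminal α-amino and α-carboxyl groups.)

+2

Positive (K, R): R12, K16 → +2.
Negative (D, E): none → −0.
Net charge = (+2) + (−0) = +2.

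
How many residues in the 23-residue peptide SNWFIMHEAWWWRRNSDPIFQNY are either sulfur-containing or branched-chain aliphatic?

3

Sulfur-containing: C, M. Branched-chain aliphatic: I, L, V.
Sulfur-containing residues here: M6 (1).
Branched-chain aliphatic residues here: I5, I19 (2).
The two groups share no amino acid, so total = 1 + 2 = 3.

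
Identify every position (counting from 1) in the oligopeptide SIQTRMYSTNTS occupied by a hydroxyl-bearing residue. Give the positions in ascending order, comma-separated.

1, 4, 7, 8, 9, 11, 12

Serine (S), threonine (T), and tyrosine (Y) each carry a hydroxyl group on the side chain.
Matching residues: S1, T4, Y7, S8, T9, T11, S12.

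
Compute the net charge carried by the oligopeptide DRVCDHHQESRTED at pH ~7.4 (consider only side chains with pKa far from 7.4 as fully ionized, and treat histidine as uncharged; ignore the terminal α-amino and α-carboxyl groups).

-3

Near pH 7.4, K and R contribute +1 each, D and E contribute −1 each, and every other side chain (His included, as stated) is uncharged.
Positive (K, R): R2, R11 → +2.
Negative (D, E): D1, D5, E9, E13, D14 → −5.
Net charge = (+2) + (−5) = −3.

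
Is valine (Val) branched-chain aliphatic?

The BCAAs are Val, Leu, and Ile — aliphatic side chains with a branch point.
Valine is in this group.

Yes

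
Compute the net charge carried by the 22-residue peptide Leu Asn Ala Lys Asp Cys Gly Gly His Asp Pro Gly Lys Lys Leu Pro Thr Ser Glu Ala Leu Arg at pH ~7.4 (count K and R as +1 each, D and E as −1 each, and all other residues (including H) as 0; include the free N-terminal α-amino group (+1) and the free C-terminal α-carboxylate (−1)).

+1

Positive (K, R): Lys4, Lys13, Lys14, Arg22 → +4.
Negative (D, E): Asp5, Asp10, Glu19 → −3.
The N-terminus (+1) and C-terminus (−1) cancel.
Net charge = (+4) + (−3) = +1.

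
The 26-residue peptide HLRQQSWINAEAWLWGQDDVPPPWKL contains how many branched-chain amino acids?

Valine (V), leucine (L), and isoleucine (I) are the branched-chain amino acids.
Matching residues: L2, I8, L14, V20, L26.

5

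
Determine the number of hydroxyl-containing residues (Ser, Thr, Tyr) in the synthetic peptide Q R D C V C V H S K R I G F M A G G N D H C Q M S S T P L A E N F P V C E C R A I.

Matching residues: S9, S25, S26, T27.

4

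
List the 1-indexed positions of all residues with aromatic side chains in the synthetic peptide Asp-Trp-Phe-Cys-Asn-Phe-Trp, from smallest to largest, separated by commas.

F, W, and Y each carry an aromatic ring on the side chain.
Matching residues: Trp2, Phe3, Phe6, Trp7.

2, 3, 6, 7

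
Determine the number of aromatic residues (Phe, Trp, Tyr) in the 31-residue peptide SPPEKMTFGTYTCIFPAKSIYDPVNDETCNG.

Matching residues: F8, Y11, F15, Y21.

4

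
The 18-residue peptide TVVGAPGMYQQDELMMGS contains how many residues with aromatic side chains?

The aromatic amino acids are Phe (F, benzyl), Trp (W, indole), and Tyr (Y, phenol).
Matching residues: Y9.

1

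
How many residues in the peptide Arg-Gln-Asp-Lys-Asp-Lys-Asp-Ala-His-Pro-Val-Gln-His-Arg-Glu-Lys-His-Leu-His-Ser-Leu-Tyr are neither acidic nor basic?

9

Acidic: D, E. Basic: K, R, H. All other residues are neither.
Matching residues: Gln2, Ala8, Pro10, Val11, Gln12, Leu18, Ser20, Leu21, Tyr22.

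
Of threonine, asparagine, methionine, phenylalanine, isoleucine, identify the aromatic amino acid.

Phenylalanine (F), tryptophan (W), and tyrosine (Y) have aromatic ring side chains.
Of the listed options, only phenylalanine belongs to this group.

phenylalanine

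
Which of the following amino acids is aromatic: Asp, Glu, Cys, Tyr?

Tyr

F, W, and Y each carry an aromatic ring on the side chain.
Of the listed options, only Tyr belongs to this group.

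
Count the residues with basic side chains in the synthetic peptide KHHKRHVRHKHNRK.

Lysine (K), arginine (R), and histidine (H) have basic, nitrogen-containing side chains.
Matching residues: K1, H2, H3, K4, R5, H6, R8, H9, K10, H11, R13, K14.

12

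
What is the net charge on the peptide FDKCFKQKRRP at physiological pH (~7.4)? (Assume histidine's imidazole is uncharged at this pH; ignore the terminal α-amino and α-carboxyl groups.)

The side chains ionized at physiological pH are Lys/Arg (+1) and Asp/Glu (−1); with His treated as neutral, nothing else contributes.
Positive (K, R): K3, K6, K8, R9, R10 → +5.
Negative (D, E): D2 → −1.
Net charge = (+5) + (−1) = +4.

+4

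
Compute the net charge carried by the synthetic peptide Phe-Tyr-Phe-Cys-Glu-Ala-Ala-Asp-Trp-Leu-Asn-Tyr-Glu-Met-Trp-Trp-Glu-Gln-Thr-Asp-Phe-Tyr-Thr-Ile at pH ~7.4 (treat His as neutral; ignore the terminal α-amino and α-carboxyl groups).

Near pH 7.4, K and R contribute +1 each, D and E contribute −1 each, and every other side chain (His included, as stated) is uncharged.
Positive (K, R): none → +0.
Negative (D, E): Glu5, Asp8, Glu13, Glu17, Asp20 → −5.
Net charge = (+0) + (−5) = −5.

-5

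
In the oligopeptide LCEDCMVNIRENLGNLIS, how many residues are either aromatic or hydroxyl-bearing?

1

Aromatic: F, W, Y. Hydroxyl-bearing: S, T, Y.
Aromatic residues here: none (0).
Hydroxyl-bearing residues here: S18 (1).
(Y belongs to both groups, but none appear in this sequence.) Total = 0 + 1 = 1.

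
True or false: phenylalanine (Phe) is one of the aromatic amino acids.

The aromatic amino acids are Phe (F, benzyl), Trp (W, indole), and Tyr (Y, phenol).
Phenylalanine is in this group.

True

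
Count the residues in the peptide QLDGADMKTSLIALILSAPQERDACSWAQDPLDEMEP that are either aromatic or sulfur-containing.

4

Aromatic: F, W, Y. Sulfur-containing: C, M.
Aromatic residues here: W27 (1).
Sulfur-containing residues here: M7, C25, M35 (3).
The two groups share no amino acid, so total = 1 + 3 = 4.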